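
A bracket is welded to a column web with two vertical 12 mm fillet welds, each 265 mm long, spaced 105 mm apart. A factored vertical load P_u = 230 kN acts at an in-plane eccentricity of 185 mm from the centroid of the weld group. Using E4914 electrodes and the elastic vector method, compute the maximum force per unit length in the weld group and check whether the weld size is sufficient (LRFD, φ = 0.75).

f_max ≈ 1540 N/mm; adequate

E49XX → F_EXX = 490 MPa.
Total weld length L_w = 530 mm. Treat welds as unit-width lines.
Polar moment about centroid: J = 2[d³/12 + d(b/2)²] = 2[265³/12 + 265×52.5²] = 4562000 mm³.
Direct shear f_v = P/L_w = 230×10³ / 530 = 434 N/mm (vertical).
Torsion M = P·e = 230×10³ × 185 = 42550000 N·mm.
Critical point at (x, y) = (52.5, 132.5) from centroid. f_tx = M·y/J = 1236 N/mm; f_ty = M·x/J = 489.6 N/mm.
Resultant f_max = √[f_tx² + (f_v + f_ty)²] = √[1236² + (434 + 489.6)²] = 1543 N/mm.
Capacity per unit length: φr_n = 0.75 × 0.6 × 490 × (0.707 × 12) = 1871 N/mm.
1543 ≤ 1871 → adequate.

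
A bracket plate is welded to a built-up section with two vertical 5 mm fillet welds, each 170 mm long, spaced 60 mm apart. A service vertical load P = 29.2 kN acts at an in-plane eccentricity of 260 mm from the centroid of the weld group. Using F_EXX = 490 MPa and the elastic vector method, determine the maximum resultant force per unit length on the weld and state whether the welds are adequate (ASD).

f_max ≈ 642 N/mm; NOT adequate

Total weld length L_w = 340 mm. Treat welds as unit-width lines.
Polar moment about centroid: J = 2[d³/12 + d(b/2)²] = 2[170³/12 + 170×30²] = 1125000 mm³.
Direct shear f_v = P/L_w = 29.2×10³ / 340 = 85.88 N/mm (vertical).
Torsion M = P·e = 29.2×10³ × 260 = 7592000 N·mm.
Critical point at (x, y) = (30, 85) from centroid. f_tx = M·y/J = 573.7 N/mm; f_ty = M·x/J = 202.5 N/mm.
Resultant f_max = √[f_tx² + (f_v + f_ty)²] = √[573.7² + (85.88 + 202.5)²] = 642.1 N/mm.
Capacity per unit length: r_n/Ω = (1/2.0) × 0.6 × 490 × (0.707 × 5) = 519.6 N/mm.
642.1 > 519.6 → NOT adequate.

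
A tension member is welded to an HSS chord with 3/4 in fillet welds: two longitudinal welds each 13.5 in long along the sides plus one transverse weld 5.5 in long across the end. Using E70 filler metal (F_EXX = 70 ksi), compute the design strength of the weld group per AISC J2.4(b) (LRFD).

φR_n ≈ 543 kips

t_e = 0.707 × 0.75 = 0.5302 in.
R_nwl = 0.6 × 70 × 0.5302 × 27 = 601.3 kips (longitudinal, 2 welds).
R_nwt = 0.6 × 70 × 0.5302 × 5.5 = 122.5 kips (transverse, base value).
(i) R_nwl + R_nwt = 723.8 kips; (ii) 0.85 R_nwl + 1.5 R_nwt = 694.8 kips.
R_n = max = 723.8 kips [governs: (i)]; φR_n = 542.8 kips.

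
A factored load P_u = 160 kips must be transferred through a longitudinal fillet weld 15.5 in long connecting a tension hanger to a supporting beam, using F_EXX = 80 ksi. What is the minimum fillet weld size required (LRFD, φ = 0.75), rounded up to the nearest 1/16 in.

Total weld length L = 15.5 in.
Required throat t_e = P_u / (φ × 0.6 F_EXX × L) = 160 / (0.75 × 0.6 × 80 × 15.5) = 0.2867 in.
Required leg w = t_e / 0.707 = 0.4056 in → use 7/16 in.

w = 7/16 in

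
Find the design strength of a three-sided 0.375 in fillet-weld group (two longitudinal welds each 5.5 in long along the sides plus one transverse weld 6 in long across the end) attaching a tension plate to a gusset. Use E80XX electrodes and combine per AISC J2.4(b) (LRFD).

φR_n ≈ 175 kip

E80XX → F_EXX = 80 ksi.
t_e = 0.707 × 0.375 = 0.2651 in.
R_nwl = 0.6 × 80 × 0.2651 × 11 = 140 kip (longitudinal, 2 welds).
R_nwt = 0.6 × 80 × 0.2651 × 6 = 76.36 kip (transverse, base value).
(i) R_nwl + R_nwt = 216.3 kip; (ii) 0.85 R_nwl + 1.5 R_nwt = 233.5 kip.
R_n = max = 233.5 kip [governs: (ii)]; φR_n = 175.1 kip.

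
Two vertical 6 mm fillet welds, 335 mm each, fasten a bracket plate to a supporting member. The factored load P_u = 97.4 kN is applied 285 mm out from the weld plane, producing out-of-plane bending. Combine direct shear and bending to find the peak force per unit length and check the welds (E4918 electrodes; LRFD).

f_max ≈ 756 N/mm; adequate

E49XX → F_EXX = 490 MPa.
L_w = 2 × 335 = 670 mm; section modulus (unit throat) S = 2 × L²/6 = 37410 mm².
Direct shear f_v = P/L_w = 97.4×10³/670 = 145.4 N/mm.
Moment M = P × e = 97.4×10³ × 285 = 27759000 N·mm; bending f_b = M/S = 742.1 N/mm.
f_max = √(f_v² + f_b²) = √(145.4² + 742.1²) = 756.2 N/mm.
φr_n = 0.75 × 0.6 × 490 × (0.707 × 6) = 935.4 N/mm → adequate.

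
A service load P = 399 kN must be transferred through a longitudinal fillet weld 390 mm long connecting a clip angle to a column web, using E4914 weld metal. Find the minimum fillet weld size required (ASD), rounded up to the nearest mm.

w = 10 mm

E49XX → F_EXX = 490 MPa.
Total weld length L = 390 mm.
Required throat t_e = P × Ω / (0.6 F_EXX × L) = 399 × 2.0 / (0.6 × 490 × 390 × 10⁻³) = 6.96 mm.
Required leg w = t_e / 0.707 = 9.844 mm → use 10 mm.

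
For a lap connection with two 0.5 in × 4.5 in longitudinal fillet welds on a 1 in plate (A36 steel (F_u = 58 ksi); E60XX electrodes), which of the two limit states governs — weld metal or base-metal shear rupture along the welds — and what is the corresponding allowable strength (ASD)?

E60XX → F_EXX = 60 ksi.
t_e = 0.707 × 0.5 = 0.3535 in; L = 9 in.
Weld metal: R_n/Ω = (1/2.0) × 0.6 × 60 × 0.3535 × 9 = 57.27 kip.
Base metal (shear rupture): R_n/Ω = (1/2.0) × 0.6 × 58 × 1 × 9 = 156.6 kip.
Governing: weld metal.

R_n/Ω ≈ 57.3 kip (weld metal governs)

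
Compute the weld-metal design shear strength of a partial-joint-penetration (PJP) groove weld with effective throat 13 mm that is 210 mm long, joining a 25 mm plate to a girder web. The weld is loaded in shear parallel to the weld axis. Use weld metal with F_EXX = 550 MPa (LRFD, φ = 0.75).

φR_n ≈ 676 kN

Effective throat (given) t_e = 13 mm.
A_we = 13 × 210 = 2730 mm².
F_nw = 0.6 F_EXX = 330 MPa.
φR_n = 0.75 × 330 × 2730 × 10⁻³ = 675.7 kN.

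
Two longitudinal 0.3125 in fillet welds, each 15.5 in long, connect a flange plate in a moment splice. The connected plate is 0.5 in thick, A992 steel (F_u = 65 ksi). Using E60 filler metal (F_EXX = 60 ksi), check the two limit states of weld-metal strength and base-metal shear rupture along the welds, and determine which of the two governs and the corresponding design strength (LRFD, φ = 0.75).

t_e = 0.707 × 0.3125 = 0.2209 in; L = 31 in.
Weld metal: φR_n = 0.75 × 0.6 × 60 × 0.2209 × 31 = 184.9 kip.
Base metal (shear rupture): φR_n = 0.75 × 0.6 × 65 × 0.5 × 31 = 453.4 kip.
Governing: weld metal.

φR_n ≈ 185 kip (weld metal governs)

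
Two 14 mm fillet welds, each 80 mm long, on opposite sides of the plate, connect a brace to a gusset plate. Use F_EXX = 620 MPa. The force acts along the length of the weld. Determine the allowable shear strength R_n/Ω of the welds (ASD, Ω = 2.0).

Effective throat t_e = 0.707 × 14 = 9.898 mm.
Total length L = 160 mm; A_we = 9.898 × 160 = 1584 mm².
F_nw = 0.6 F_EXX = 0.6 × 620 = 372 MPa.
R_n = 372 × 1584 × 10⁻³ = 589.1 kN; R_n/Ω = 589.1/2.0 = 294.6 kN.

R_n/Ω ≈ 295 kN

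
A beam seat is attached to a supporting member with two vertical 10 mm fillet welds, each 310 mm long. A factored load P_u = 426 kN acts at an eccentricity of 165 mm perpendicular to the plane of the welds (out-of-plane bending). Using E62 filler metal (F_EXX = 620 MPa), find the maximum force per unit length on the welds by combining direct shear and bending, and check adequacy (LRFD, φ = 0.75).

f_max ≈ 2300 N/mm; NOT adequate

L_w = 2 × 310 = 620 mm; section modulus (unit throat) S = 2 × L²/6 = 32030 mm².
Direct shear f_v = P/L_w = 426×10³/620 = 687.1 N/mm.
Moment M = P × e = 426×10³ × 165 = 70290000 N·mm; bending f_b = M/S = 2194 N/mm.
f_max = √(f_v² + f_b²) = √(687.1² + 2194²) = 2299 N/mm.
φr_n = 0.75 × 0.6 × 620 × (0.707 × 10) = 1973 N/mm → NOT adequate.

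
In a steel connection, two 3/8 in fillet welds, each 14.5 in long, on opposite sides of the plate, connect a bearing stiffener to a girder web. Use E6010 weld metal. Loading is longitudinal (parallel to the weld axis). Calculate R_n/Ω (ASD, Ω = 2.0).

E60XX → F_EXX = 60 ksi.
Effective throat t_e = 0.707 × 0.375 = 0.2651 in.
Total length L = 29 in; A_we = 0.2651 × 29 = 7.689 in².
F_nw = 0.6 F_EXX = 0.6 × 60 = 36 ksi.
R_n = 36 × 7.689 = 276.8 kip; R_n/Ω = 276.8/2.0 = 138.4 kip.

R_n/Ω ≈ 138 kip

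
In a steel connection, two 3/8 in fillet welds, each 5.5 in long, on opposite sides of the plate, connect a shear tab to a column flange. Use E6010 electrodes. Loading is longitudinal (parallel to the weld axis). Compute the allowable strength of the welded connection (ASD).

E60XX → F_EXX = 60 ksi.
Effective throat t_e = 0.707 × 0.375 = 0.2651 in.
Total length L = 11 in; A_we = 0.2651 × 11 = 2.916 in².
F_nw = 0.6 F_EXX = 0.6 × 60 = 36 ksi.
R_n = 36 × 2.916 = 105 kip; R_n/Ω = 105/2.0 = 52.49 kip.

R_n/Ω ≈ 52.5 kip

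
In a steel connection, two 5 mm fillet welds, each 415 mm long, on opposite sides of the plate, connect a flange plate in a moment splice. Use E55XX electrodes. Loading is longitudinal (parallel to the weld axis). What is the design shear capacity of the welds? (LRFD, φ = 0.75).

E55XX → F_EXX = 550 MPa.
Effective throat t_e = 0.707 × 5 = 3.535 mm.
Total length L = 830 mm; A_we = 3.535 × 830 = 2934 mm².
F_nw = 0.6 F_EXX = 0.6 × 550 = 330 MPa.
φR_n = 0.75 × 330 × 2934 × 10⁻³ = 726.2 kN.

φR_n ≈ 726 kN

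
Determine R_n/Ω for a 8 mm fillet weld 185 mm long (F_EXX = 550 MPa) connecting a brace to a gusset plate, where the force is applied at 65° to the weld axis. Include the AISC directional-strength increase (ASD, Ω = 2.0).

R_n/Ω ≈ 247 kN

t_e = 0.707 × 8 = 5.656 mm; A_we = 5.656 × 185 = 1046 mm².
Directional factor: 1.0 + 0.5 sin^1.5(65°) = 1.431.
F_nw = 0.6 × 550 × 1.431 = 472.4 MPa.
R_n/Ω = (472.4 × 1046) / 2.0 × 10⁻³ = 247.1 kN.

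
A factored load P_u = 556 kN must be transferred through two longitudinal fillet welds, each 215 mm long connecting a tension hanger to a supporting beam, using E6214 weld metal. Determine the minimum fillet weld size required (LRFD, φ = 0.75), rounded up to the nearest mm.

E62XX → F_EXX = 620 MPa.
Total weld length L = 430 mm.
Required throat t_e = P_u / (φ × 0.6 F_EXX × L) = 556 / (0.75 × 0.6 × 620 × 430 × 10⁻³) = 4.634 mm.
Required leg w = t_e / 0.707 = 6.555 mm → use 7 mm.

w = 7 mm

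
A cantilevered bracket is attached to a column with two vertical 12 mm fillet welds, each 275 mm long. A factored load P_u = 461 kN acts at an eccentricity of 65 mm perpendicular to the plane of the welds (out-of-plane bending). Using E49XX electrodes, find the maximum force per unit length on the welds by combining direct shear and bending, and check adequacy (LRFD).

f_max ≈ 1450 N/mm; adequate

E49XX → F_EXX = 490 MPa.
L_w = 2 × 275 = 550 mm; section modulus (unit throat) S = 2 × L²/6 = 25210 mm².
Direct shear f_v = P/L_w = 461×10³/550 = 838.2 N/mm.
Moment M = P × e = 461×10³ × 65 = 29965000 N·mm; bending f_b = M/S = 1189 N/mm.
f_max = √(f_v² + f_b²) = √(838.2² + 1189²) = 1454 N/mm.
φr_n = 0.75 × 0.6 × 490 × (0.707 × 12) = 1871 N/mm → adequate.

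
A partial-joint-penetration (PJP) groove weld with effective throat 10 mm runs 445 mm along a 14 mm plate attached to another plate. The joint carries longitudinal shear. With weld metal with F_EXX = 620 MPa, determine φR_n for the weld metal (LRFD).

Effective throat (given) t_e = 10 mm.
A_we = 10 × 445 = 4450 mm².
F_nw = 0.6 F_EXX = 372 MPa.
φR_n = 0.75 × 372 × 4450 × 10⁻³ = 1242 kN.

φR_n ≈ 1240 kN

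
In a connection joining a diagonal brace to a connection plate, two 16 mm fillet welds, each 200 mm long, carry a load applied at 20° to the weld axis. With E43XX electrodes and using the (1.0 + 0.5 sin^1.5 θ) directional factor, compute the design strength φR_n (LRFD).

φR_n ≈ 963 kN

E43XX → F_EXX = 430 MPa.
t_e = 0.707 × 16 = 11.31 mm; A_we = 11.31 × 400 = 4525 mm².
Directional factor: 1.0 + 0.5 sin^1.5(20°) = 1.1.
F_nw = 0.6 × 430 × 1.1 = 283.8 MPa.
φR_n = 0.75 × 283.8 × 4525 × 10⁻³ = 963.1 kN.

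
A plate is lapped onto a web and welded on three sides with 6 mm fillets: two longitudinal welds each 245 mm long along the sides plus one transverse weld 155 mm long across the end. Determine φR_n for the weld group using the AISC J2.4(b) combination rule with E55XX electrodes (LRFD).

φR_n ≈ 681 kN

E55XX → F_EXX = 550 MPa.
t_e = 0.707 × 6 = 4.242 mm.
R_nwl = 0.6 × 550 × 4.242 × 490 × 10⁻³ = 685.9 kN (longitudinal, 2 welds).
R_nwt = 0.6 × 550 × 4.242 × 155 × 10⁻³ = 217 kN (transverse, base value).
(i) R_nwl + R_nwt = 902.9 kN; (ii) 0.85 R_nwl + 1.5 R_nwt = 908.5 kN.
R_n = max = 908.5 kN [governs: (ii)]; φR_n = 681.4 kN.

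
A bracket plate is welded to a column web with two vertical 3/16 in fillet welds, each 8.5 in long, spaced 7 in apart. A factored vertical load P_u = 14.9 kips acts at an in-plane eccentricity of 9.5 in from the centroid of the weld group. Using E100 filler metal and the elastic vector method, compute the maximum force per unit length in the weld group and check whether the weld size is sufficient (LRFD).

E100XX → F_EXX = 100 ksi.
Total weld length L_w = 17 in. Treat welds as unit-width lines.
Polar moment about centroid: J = 2[d³/12 + d(b/2)²] = 2[8.5³/12 + 8.5×3.5²] = 310.6 in³.
Direct shear f_v = P/L_w = 14.9 / 17 = 0.8765 kip/in (vertical).
Torsion M = P·e = 14.9 × 9.5 = 141.55 kip·in.
Critical point at (x, y) = (3.5, 4.25) from centroid. f_tx = M·y/J = 1.937 kip/in; f_ty = M·x/J = 1.595 kip/in.
Resultant f_max = √[f_tx² + (f_v + f_ty)²] = √[1.937² + (0.8765 + 1.595)²] = 3.14 kip/in.
Capacity per unit length: φr_n = 0.75 × 0.6 × 100 × (0.707 × 0.1875) = 5.965 kip/in.
3.14 ≤ 5.965 → adequate.

f_max ≈ 3.14 kip/in; adequate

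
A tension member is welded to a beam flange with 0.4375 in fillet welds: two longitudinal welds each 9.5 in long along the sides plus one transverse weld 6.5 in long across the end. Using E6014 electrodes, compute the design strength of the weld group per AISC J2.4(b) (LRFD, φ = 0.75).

E60XX → F_EXX = 60 ksi.
t_e = 0.707 × 0.4375 = 0.3093 in.
R_nwl = 0.6 × 60 × 0.3093 × 19 = 211.6 kips (longitudinal, 2 welds).
R_nwt = 0.6 × 60 × 0.3093 × 6.5 = 72.38 kips (transverse, base value).
(i) R_nwl + R_nwt = 283.9 kips; (ii) 0.85 R_nwl + 1.5 R_nwt = 288.4 kips.
R_n = max = 288.4 kips [governs: (ii)]; φR_n = 216.3 kips.

φR_n ≈ 216 kips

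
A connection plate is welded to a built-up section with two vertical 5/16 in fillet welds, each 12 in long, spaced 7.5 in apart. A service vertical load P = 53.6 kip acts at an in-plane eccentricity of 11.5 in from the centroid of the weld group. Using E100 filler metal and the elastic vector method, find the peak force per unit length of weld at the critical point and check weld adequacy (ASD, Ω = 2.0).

f_max ≈ 8.37 kip/in; NOT adequate

E100XX → F_EXX = 100 ksi.
Total weld length L_w = 24 in. Treat welds as unit-width lines.
Polar moment about centroid: J = 2[d³/12 + d(b/2)²] = 2[12³/12 + 12×3.75²] = 625.5 in³.
Direct shear f_v = P/L_w = 53.6 / 24 = 2.233 kip/in (vertical).
Torsion M = P·e = 53.6 × 11.5 = 616.4 kip·in.
Critical point at (x, y) = (3.75, 6) from centroid. f_tx = M·y/J = 5.913 kip/in; f_ty = M·x/J = 3.695 kip/in.
Resultant f_max = √[f_tx² + (f_v + f_ty)²] = √[5.913² + (2.233 + 3.695)²] = 8.373 kip/in.
Capacity per unit length: r_n/Ω = (1/2.0) × 0.6 × 100 × (0.707 × 0.3125) = 6.628 kip/in.
8.373 > 6.628 → NOT adequate.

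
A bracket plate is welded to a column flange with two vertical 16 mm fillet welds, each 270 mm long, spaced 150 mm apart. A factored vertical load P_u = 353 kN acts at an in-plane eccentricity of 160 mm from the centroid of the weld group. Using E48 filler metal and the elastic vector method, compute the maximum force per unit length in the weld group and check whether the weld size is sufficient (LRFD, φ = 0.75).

E48XX → F_EXX = 480 MPa.
Total weld length L_w = 540 mm. Treat welds as unit-width lines.
Polar moment about centroid: J = 2[d³/12 + d(b/2)²] = 2[270³/12 + 270×75²] = 6318000 mm³.
Direct shear f_v = P/L_w = 353×10³ / 540 = 653.7 N/mm (vertical).
Torsion M = P·e = 353×10³ × 160 = 56480000 N·mm.
Critical point at (x, y) = (75, 135) from centroid. f_tx = M·y/J = 1207 N/mm; f_ty = M·x/J = 670.5 N/mm.
Resultant f_max = √[f_tx² + (f_v + f_ty)²] = √[1207² + (653.7 + 670.5)²] = 1792 N/mm.
Capacity per unit length: φr_n = 0.75 × 0.6 × 480 × (0.707 × 16) = 2443 N/mm.
1792 ≤ 2443 → adequate.

f_max ≈ 1790 N/mm; adequate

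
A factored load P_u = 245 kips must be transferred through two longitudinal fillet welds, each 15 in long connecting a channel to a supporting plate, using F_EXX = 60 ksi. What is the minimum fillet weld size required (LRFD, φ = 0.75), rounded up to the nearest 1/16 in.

Total weld length L = 30 in.
Required throat t_e = P_u / (φ × 0.6 F_EXX × L) = 245 / (0.75 × 0.6 × 60 × 30) = 0.3025 in.
Required leg w = t_e / 0.707 = 0.4278 in → use 7/16 in.

w = 7/16 in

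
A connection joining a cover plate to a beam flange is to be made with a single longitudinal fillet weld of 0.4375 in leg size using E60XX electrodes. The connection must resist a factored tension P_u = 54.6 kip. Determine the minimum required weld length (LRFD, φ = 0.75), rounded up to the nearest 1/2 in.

L = 7 in

E60XX → F_EXX = 60 ksi.
Throat t_e = 0.707 × 0.4375 = 0.3093 in.
φr_n = 0.75 × 0.6 × 60 × 0.3093 = 8.351 kip/in.
L_req = P_u / φr_n = 54.6 / 8.351 = 6.538 in total.
Round up → use L = 7 in.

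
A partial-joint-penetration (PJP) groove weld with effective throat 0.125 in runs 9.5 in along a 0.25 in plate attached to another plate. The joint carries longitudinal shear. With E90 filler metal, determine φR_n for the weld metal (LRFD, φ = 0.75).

E90XX → F_EXX = 90 ksi.
Effective throat (given) t_e = 0.125 in.
A_we = 0.125 × 9.5 = 1.188 in².
F_nw = 0.6 F_EXX = 54 ksi.
φR_n = 0.75 × 54 × 1.188 = 48.09 kips.

φR_n ≈ 48.1 kips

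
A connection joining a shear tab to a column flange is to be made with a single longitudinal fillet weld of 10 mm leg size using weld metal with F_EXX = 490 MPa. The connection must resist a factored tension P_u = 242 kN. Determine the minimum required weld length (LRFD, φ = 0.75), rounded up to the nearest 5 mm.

Throat t_e = 0.707 × 10 = 7.07 mm.
φr_n = 0.75 × 0.6 × 490 × 7.07 × 10⁻³ = 1.559 kN/mm.
L_req = P_u / φr_n = 242 / 1.559 = 155.2 mm total.
Round up → use L = 160 mm.

L = 160 mm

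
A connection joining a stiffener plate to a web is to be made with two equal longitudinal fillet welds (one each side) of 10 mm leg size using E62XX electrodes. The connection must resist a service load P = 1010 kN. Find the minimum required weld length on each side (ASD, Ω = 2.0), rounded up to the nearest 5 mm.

E62XX → F_EXX = 620 MPa.
Throat t_e = 0.707 × 10 = 7.07 mm.
r_n/Ω = (0.6 × 620 × 7.07) / 2.0 = 1315 N/mm = 1.315 kN/mm.
L_req = P / (r_n/Ω) = 1010 / 1.315 = 768 mm total.
Per side: 768 / 2 = 384 mm.
Round up → use L = 385 mm on each side.

L = 385 mm on each side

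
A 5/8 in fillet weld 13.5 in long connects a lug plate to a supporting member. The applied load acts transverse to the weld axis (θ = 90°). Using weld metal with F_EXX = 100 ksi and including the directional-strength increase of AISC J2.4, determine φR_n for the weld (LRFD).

φR_n ≈ 403 kips

t_e = 0.707 × 0.625 = 0.4419 in; A_we = 0.4419 × 13.5 = 5.965 in².
Directional factor: 1.0 + 0.5 sin^1.5(90°) = 1.5.
F_nw = 0.6 × 100 × 1.5 = 90 ksi.
φR_n = 0.75 × 90 × 5.965 = 402.7 kips.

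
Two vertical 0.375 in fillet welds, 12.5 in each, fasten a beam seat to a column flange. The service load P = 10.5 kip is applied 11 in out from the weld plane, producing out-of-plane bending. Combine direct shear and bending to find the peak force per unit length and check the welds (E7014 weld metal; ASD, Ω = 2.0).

E70XX → F_EXX = 70 ksi.
L_w = 2 × 12.5 = 25 in; section modulus (unit throat) S = 2 × L²/6 = 52.08 in².
Direct shear f_v = P/L_w = 10.5/25 = 0.42 kip/in.
Moment M = P × e = 10.5 × 11 = 115.5 kip·in; bending f_b = M/S = 2.218 kip/in.
f_max = √(f_v² + f_b²) = √(0.42² + 2.218²) = 2.257 kip/in.
r_n/Ω = (1/2.0) × 0.6 × 70 × (0.707 × 0.375) = 5.568 kip/in → adequate.

f_max ≈ 2.26 kip/in; adequate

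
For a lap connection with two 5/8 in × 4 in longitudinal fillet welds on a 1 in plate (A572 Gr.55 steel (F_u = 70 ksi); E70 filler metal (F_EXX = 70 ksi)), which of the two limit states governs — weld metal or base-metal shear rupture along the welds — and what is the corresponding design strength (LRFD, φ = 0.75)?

t_e = 0.707 × 0.625 = 0.4419 in; L = 8 in.
Weld metal: φR_n = 0.75 × 0.6 × 70 × 0.4419 × 8 = 111.4 kip.
Base metal (shear rupture): φR_n = 0.75 × 0.6 × 70 × 1 × 8 = 252 kip.
Governing: weld metal.

φR_n ≈ 111 kip (weld metal governs)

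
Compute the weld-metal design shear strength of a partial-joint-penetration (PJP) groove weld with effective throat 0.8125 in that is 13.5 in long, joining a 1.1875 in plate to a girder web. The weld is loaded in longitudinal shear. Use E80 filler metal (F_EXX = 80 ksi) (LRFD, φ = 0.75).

Effective throat (given) t_e = 0.8125 in.
A_we = 0.8125 × 13.5 = 10.97 in².
F_nw = 0.6 F_EXX = 48 ksi.
φR_n = 0.75 × 48 × 10.97 = 394.9 kips.

φR_n ≈ 395 kips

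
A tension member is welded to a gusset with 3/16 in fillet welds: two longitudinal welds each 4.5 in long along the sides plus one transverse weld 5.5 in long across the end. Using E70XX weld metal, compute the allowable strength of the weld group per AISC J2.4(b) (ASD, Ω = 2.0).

R_n/Ω ≈ 44.3 kips

E70XX → F_EXX = 70 ksi.
t_e = 0.707 × 0.1875 = 0.1326 in.
R_nwl = 0.6 × 70 × 0.1326 × 9 = 50.11 kips (longitudinal, 2 welds).
R_nwt = 0.6 × 70 × 0.1326 × 5.5 = 30.62 kips (transverse, base value).
(i) R_nwl + R_nwt = 80.73 kips; (ii) 0.85 R_nwl + 1.5 R_nwt = 88.53 kips.
R_n = max = 88.53 kips [governs: (ii)]; R_n/Ω = 44.26 kips.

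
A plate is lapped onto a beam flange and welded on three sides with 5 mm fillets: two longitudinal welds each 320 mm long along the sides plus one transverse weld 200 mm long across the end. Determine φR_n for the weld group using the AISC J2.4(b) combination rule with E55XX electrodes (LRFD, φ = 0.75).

φR_n ≈ 738 kN

E55XX → F_EXX = 550 MPa.
t_e = 0.707 × 5 = 3.535 mm.
R_nwl = 0.6 × 550 × 3.535 × 640 × 10⁻³ = 746.6 kN (longitudinal, 2 welds).
R_nwt = 0.6 × 550 × 3.535 × 200 × 10⁻³ = 233.3 kN (transverse, base value).
(i) R_nwl + R_nwt = 979.9 kN; (ii) 0.85 R_nwl + 1.5 R_nwt = 984.6 kN.
R_n = max = 984.6 kN [governs: (ii)]; φR_n = 738.4 kN.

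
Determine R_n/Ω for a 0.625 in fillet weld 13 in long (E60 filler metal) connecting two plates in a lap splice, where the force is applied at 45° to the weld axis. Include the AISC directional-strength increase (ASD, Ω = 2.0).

R_n/Ω ≈ 134 kips

E60XX → F_EXX = 60 ksi.
t_e = 0.707 × 0.625 = 0.4419 in; A_we = 0.4419 × 13 = 5.744 in².
Directional factor: 1.0 + 0.5 sin^1.5(45°) = 1.297.
F_nw = 0.6 × 60 × 1.297 = 46.7 ksi.
R_n/Ω = (46.7 × 5.744) / 2.0 = 134.1 kips.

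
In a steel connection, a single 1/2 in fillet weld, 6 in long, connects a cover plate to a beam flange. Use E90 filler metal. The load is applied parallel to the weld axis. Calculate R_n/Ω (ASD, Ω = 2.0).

E90XX → F_EXX = 90 ksi.
Effective throat t_e = 0.707 × 0.5 = 0.3535 in.
Total length L = 6 in; A_we = 0.3535 × 6 = 2.121 in².
F_nw = 0.6 F_EXX = 0.6 × 90 = 54 ksi.
R_n = 54 × 2.121 = 114.5 kip; R_n/Ω = 114.5/2.0 = 57.27 kip.

R_n/Ω ≈ 57.3 kip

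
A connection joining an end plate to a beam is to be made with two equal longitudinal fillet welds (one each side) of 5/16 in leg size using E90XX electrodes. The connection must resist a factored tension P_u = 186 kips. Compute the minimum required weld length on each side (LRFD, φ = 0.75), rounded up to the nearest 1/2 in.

E90XX → F_EXX = 90 ksi.
Throat t_e = 0.707 × 0.3125 = 0.2209 in.
φr_n = 0.75 × 0.6 × 90 × 0.2209 = 8.948 kips/in.
L_req = P_u / φr_n = 186 / 8.948 = 20.79 in total.
Per side: 20.79 / 2 = 10.39 in.
Round up → use L = 10.5 in on each side.

L = 10.5 in on each side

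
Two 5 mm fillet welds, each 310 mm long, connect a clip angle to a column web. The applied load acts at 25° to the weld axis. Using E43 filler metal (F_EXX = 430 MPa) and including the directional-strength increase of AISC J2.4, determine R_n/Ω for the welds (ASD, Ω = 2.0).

R_n/Ω ≈ 322 kN

t_e = 0.707 × 5 = 3.535 mm; A_we = 3.535 × 620 = 2192 mm².
Directional factor: 1.0 + 0.5 sin^1.5(25°) = 1.137.
F_nw = 0.6 × 430 × 1.137 = 293.4 MPa.
R_n/Ω = (293.4 × 2192) / 2.0 × 10⁻³ = 321.6 kN.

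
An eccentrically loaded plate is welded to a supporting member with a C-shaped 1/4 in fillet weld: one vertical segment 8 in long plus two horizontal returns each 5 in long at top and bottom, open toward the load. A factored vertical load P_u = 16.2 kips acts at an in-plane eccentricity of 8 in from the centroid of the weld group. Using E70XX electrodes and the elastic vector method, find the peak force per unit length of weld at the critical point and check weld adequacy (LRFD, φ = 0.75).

f_max ≈ 3.45 kip/in; adequate

E70XX → F_EXX = 70 ksi.
Total weld length L_w = 18 in. Treat welds as unit-width lines.
Centroid: x̄ = 2×5×2.5 / 18 = 1.389 in from the vertical weld.
Polar moment about centroid: J = I_x + I_y = [8³/12 + 2×5×4²] + [8×1.389² + 2(5³/12 + 5×1.111²)] = 251.3 in³.
Direct shear f_v = P/L_w = 16.2 / 18 = 0.9 kip/in (vertical).
Torsion M = P·e = 16.2 × 8 = 129.6 kip·in.
Critical point at (x, y) = (3.611, 4) from centroid. f_tx = M·y/J = 2.063 kip/in; f_ty = M·x/J = 1.862 kip/in.
Resultant f_max = √[f_tx² + (f_v + f_ty)²] = √[2.063² + (0.9 + 1.862)²] = 3.448 kip/in.
Capacity per unit length: φr_n = 0.75 × 0.6 × 70 × (0.707 × 0.25) = 5.568 kip/in.
3.448 ≤ 5.568 → adequate.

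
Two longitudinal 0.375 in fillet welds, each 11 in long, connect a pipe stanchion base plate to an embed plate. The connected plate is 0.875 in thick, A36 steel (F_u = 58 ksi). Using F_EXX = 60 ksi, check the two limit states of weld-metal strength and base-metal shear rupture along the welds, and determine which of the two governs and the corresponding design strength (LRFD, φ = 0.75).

φR_n ≈ 157 kip (weld metal governs)

t_e = 0.707 × 0.375 = 0.2651 in; L = 22 in.
Weld metal: φR_n = 0.75 × 0.6 × 60 × 0.2651 × 22 = 157.5 kip.
Base metal (shear rupture): φR_n = 0.75 × 0.6 × 58 × 0.875 × 22 = 502.4 kip.
Governing: weld metal.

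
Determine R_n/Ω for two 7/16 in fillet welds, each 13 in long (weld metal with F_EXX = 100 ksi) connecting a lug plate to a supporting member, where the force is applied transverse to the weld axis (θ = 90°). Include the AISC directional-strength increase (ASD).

R_n/Ω ≈ 362 kip

t_e = 0.707 × 0.4375 = 0.3093 in; A_we = 0.3093 × 26 = 8.042 in².
Directional factor: 1.0 + 0.5 sin^1.5(90°) = 1.5.
F_nw = 0.6 × 100 × 1.5 = 90 ksi.
R_n/Ω = (90 × 8.042) / 2.0 = 361.9 kip.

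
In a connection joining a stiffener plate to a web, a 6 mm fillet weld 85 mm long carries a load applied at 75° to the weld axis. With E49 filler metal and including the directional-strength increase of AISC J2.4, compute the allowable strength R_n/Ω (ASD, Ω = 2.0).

E49XX → F_EXX = 490 MPa.
t_e = 0.707 × 6 = 4.242 mm; A_we = 4.242 × 85 = 360.6 mm².
Directional factor: 1.0 + 0.5 sin^1.5(75°) = 1.475.
F_nw = 0.6 × 490 × 1.475 = 433.6 MPa.
R_n/Ω = (433.6 × 360.6) / 2.0 × 10⁻³ = 78.16 kN.

R_n/Ω ≈ 78.2 kN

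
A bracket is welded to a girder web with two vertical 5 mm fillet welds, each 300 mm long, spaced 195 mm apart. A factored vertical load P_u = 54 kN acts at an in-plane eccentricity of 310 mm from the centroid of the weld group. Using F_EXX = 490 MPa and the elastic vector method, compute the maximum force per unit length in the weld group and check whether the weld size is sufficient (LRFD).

Total weld length L_w = 600 mm. Treat welds as unit-width lines.
Polar moment about centroid: J = 2[d³/12 + d(b/2)²] = 2[300³/12 + 300×97.5²] = 10200000 mm³.
Direct shear f_v = P/L_w = 54×10³ / 600 = 90 N/mm (vertical).
Torsion M = P·e = 54×10³ × 310 = 16740000 N·mm.
Critical point at (x, y) = (97.5, 150) from centroid. f_tx = M·y/J = 246.1 N/mm; f_ty = M·x/J = 160 N/mm.
Resultant f_max = √[f_tx² + (f_v + f_ty)²] = √[246.1² + (90 + 160)²] = 350.8 N/mm.
Capacity per unit length: φr_n = 0.75 × 0.6 × 490 × (0.707 × 5) = 779.5 N/mm.
350.8 ≤ 779.5 → adequate.

f_max ≈ 351 N/mm; adequate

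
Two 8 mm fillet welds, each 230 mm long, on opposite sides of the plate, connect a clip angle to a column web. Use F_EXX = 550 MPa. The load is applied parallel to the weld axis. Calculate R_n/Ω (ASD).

R_n/Ω ≈ 429 kN

Effective throat t_e = 0.707 × 8 = 5.656 mm.
Total length L = 460 mm; A_we = 5.656 × 460 = 2602 mm².
F_nw = 0.6 F_EXX = 0.6 × 550 = 330 MPa.
R_n = 330 × 2602 × 10⁻³ = 858.6 kN; R_n/Ω = 858.6/2.0 = 429.3 kN.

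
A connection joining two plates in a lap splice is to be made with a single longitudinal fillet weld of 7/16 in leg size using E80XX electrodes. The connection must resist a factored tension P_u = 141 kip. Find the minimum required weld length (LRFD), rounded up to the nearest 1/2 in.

L = 13 in

E80XX → F_EXX = 80 ksi.
Throat t_e = 0.707 × 0.4375 = 0.3093 in.
φr_n = 0.75 × 0.6 × 80 × 0.3093 = 11.14 kip/in.
L_req = P_u / φr_n = 141 / 11.14 = 12.66 in total.
Round up → use L = 13 in.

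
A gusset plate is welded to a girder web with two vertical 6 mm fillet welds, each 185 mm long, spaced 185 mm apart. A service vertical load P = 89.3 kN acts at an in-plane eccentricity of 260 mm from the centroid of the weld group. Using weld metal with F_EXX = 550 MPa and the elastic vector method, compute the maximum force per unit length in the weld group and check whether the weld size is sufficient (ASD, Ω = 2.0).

Total weld length L_w = 370 mm. Treat welds as unit-width lines.
Polar moment about centroid: J = 2[d³/12 + d(b/2)²] = 2[185³/12 + 185×92.5²] = 4221000 mm³.
Direct shear f_v = P/L_w = 89.3×10³ / 370 = 241.4 N/mm (vertical).
Torsion M = P·e = 89.3×10³ × 260 = 23218000 N·mm.
Critical point at (x, y) = (92.5, 92.5) from centroid. f_tx = M·y/J = 508.8 N/mm; f_ty = M·x/J = 508.8 N/mm.
Resultant f_max = √[f_tx² + (f_v + f_ty)²] = √[508.8² + (241.4 + 508.8)²] = 906.4 N/mm.
Capacity per unit length: r_n/Ω = (1/2.0) × 0.6 × 550 × (0.707 × 6) = 699.9 N/mm.
906.4 > 699.9 → NOT adequate.

f_max ≈ 906 N/mm; NOT adequate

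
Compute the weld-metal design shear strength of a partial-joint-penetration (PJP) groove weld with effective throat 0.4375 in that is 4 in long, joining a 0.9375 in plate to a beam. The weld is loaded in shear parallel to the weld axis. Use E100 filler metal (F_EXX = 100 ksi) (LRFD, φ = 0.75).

φR_n ≈ 78.8 kips

Effective throat (given) t_e = 0.4375 in.
A_we = 0.4375 × 4 = 1.75 in².
F_nw = 0.6 F_EXX = 60 ksi.
φR_n = 0.75 × 60 × 1.75 = 78.75 kips.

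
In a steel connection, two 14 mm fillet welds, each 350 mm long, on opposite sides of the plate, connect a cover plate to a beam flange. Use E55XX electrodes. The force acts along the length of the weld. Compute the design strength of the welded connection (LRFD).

φR_n ≈ 1710 kN

E55XX → F_EXX = 550 MPa.
Effective throat t_e = 0.707 × 14 = 9.898 mm.
Total length L = 700 mm; A_we = 9.898 × 700 = 6929 mm².
F_nw = 0.6 F_EXX = 0.6 × 550 = 330 MPa.
φR_n = 0.75 × 330 × 6929 × 10⁻³ = 1715 kN.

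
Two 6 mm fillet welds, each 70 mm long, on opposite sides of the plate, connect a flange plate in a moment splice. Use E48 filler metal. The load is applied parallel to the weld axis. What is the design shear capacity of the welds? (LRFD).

φR_n ≈ 128 kN

E48XX → F_EXX = 480 MPa.
Effective throat t_e = 0.707 × 6 = 4.242 mm.
Total length L = 140 mm; A_we = 4.242 × 140 = 593.9 mm².
F_nw = 0.6 F_EXX = 0.6 × 480 = 288 MPa.
φR_n = 0.75 × 288 × 593.9 × 10⁻³ = 128.3 kN.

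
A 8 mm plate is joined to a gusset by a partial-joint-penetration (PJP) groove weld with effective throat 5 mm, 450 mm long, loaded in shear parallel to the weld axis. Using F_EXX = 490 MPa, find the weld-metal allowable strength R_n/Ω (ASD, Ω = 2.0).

R_n/Ω ≈ 331 kN

Effective throat (given) t_e = 5 mm.
A_we = 5 × 450 = 2250 mm².
F_nw = 0.6 F_EXX = 294 MPa.
R_n/Ω = (294 × 2250) / 2.0 × 10⁻³ = 330.8 kN.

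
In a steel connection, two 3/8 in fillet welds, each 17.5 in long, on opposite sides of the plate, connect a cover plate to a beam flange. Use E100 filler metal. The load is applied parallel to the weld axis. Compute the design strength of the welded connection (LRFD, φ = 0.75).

E100XX → F_EXX = 100 ksi.
Effective throat t_e = 0.707 × 0.375 = 0.2651 in.
Total length L = 35 in; A_we = 0.2651 × 35 = 9.279 in².
F_nw = 0.6 F_EXX = 0.6 × 100 = 60 ksi.
φR_n = 0.75 × 60 × 9.279 = 417.6 kip.

φR_n ≈ 418 kip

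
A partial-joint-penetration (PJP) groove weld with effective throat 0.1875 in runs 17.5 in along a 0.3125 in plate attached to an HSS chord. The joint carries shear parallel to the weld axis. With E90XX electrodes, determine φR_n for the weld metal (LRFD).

E90XX → F_EXX = 90 ksi.
Effective throat (given) t_e = 0.1875 in.
A_we = 0.1875 × 17.5 = 3.281 in².
F_nw = 0.6 F_EXX = 54 ksi.
φR_n = 0.75 × 54 × 3.281 = 132.9 kip.

φR_n ≈ 133 kip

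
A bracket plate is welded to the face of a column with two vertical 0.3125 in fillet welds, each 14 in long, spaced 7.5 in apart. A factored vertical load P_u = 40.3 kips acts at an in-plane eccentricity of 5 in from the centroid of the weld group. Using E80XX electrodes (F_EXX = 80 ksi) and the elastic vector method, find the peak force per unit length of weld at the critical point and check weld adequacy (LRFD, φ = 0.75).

Total weld length L_w = 28 in. Treat welds as unit-width lines.
Polar moment about centroid: J = 2[d³/12 + d(b/2)²] = 2[14³/12 + 14×3.75²] = 851.1 in³.
Direct shear f_v = P/L_w = 40.3 / 28 = 1.439 kip/in (vertical).
Torsion M = P·e = 40.3 × 5 = 201.5 kip·in.
Critical point at (x, y) = (3.75, 7) from centroid. f_tx = M·y/J = 1.657 kip/in; f_ty = M·x/J = 0.8878 kip/in.
Resultant f_max = √[f_tx² + (f_v + f_ty)²] = √[1.657² + (1.439 + 0.8878)²] = 2.857 kip/in.
Capacity per unit length: φr_n = 0.75 × 0.6 × 80 × (0.707 × 0.3125) = 7.954 kip/in.
2.857 ≤ 7.954 → adequate.

f_max ≈ 2.86 kip/in; adequate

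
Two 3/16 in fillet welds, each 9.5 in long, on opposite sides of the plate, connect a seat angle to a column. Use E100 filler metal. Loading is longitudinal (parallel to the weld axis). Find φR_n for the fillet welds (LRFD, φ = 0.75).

E100XX → F_EXX = 100 ksi.
Effective throat t_e = 0.707 × 0.1875 = 0.1326 in.
Total length L = 19 in; A_we = 0.1326 × 19 = 2.519 in².
F_nw = 0.6 F_EXX = 0.6 × 100 = 60 ksi.
φR_n = 0.75 × 60 × 2.519 = 113.3 kip.

φR_n ≈ 113 kip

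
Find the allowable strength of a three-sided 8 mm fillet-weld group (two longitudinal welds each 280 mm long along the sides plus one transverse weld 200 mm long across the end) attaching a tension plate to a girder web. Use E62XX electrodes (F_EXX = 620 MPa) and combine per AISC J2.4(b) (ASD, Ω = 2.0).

R_n/Ω ≈ 816 kN

t_e = 0.707 × 8 = 5.656 mm.
R_nwl = 0.6 × 620 × 5.656 × 560 × 10⁻³ = 1178 kN (longitudinal, 2 welds).
R_nwt = 0.6 × 620 × 5.656 × 200 × 10⁻³ = 420.8 kN (transverse, base value).
(i) R_nwl + R_nwt = 1599 kN; (ii) 0.85 R_nwl + 1.5 R_nwt = 1633 kN.
R_n = max = 1633 kN [governs: (ii)]; R_n/Ω = 816.4 kN.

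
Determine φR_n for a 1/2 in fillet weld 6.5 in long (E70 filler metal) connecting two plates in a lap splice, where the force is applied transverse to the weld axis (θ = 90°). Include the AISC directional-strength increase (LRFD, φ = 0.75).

E70XX → F_EXX = 70 ksi.
t_e = 0.707 × 0.5 = 0.3535 in; A_we = 0.3535 × 6.5 = 2.298 in².
Directional factor: 1.0 + 0.5 sin^1.5(90°) = 1.5.
F_nw = 0.6 × 70 × 1.5 = 63 ksi.
φR_n = 0.75 × 63 × 2.298 = 108.6 kips.

φR_n ≈ 109 kips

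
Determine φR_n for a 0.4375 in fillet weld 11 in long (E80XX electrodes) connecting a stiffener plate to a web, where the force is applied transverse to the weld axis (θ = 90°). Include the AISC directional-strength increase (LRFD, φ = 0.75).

E80XX → F_EXX = 80 ksi.
t_e = 0.707 × 0.4375 = 0.3093 in; A_we = 0.3093 × 11 = 3.402 in².
Directional factor: 1.0 + 0.5 sin^1.5(90°) = 1.5.
F_nw = 0.6 × 80 × 1.5 = 72 ksi.
φR_n = 0.75 × 72 × 3.402 = 183.7 kips.

φR_n ≈ 184 kips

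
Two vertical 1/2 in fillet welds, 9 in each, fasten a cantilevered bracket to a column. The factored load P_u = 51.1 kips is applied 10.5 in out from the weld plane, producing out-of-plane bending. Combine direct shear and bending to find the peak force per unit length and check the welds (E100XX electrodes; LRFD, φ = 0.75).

f_max ≈ 20.1 kip/in; NOT adequate

E100XX → F_EXX = 100 ksi.
L_w = 2 × 9 = 18 in; section modulus (unit throat) S = 2 × L²/6 = 27 in².
Direct shear f_v = P/L_w = 51.1/18 = 2.839 kip/in.
Moment M = P × e = 51.1 × 10.5 = 536.55 kip·in; bending f_b = M/S = 19.87 kip/in.
f_max = √(f_v² + f_b²) = √(2.839² + 19.87²) = 20.07 kip/in.
φr_n = 0.75 × 0.6 × 100 × (0.707 × 0.5) = 15.91 kip/in → NOT adequate.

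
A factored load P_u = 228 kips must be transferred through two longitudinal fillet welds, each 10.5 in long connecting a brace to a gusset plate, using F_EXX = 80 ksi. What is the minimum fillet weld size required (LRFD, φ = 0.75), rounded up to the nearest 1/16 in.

w = 7/16 in

Total weld length L = 21 in.
Required throat t_e = P_u / (φ × 0.6 F_EXX × L) = 228 / (0.75 × 0.6 × 80 × 21) = 0.3016 in.
Required leg w = t_e / 0.707 = 0.4266 in → use 7/16 in.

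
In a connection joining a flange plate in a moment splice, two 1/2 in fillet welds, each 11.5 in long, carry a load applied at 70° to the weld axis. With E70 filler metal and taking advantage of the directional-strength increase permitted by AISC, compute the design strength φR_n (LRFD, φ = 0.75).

E70XX → F_EXX = 70 ksi.
t_e = 0.707 × 0.5 = 0.3535 in; A_we = 0.3535 × 23 = 8.13 in².
Directional factor: 1.0 + 0.5 sin^1.5(70°) = 1.455.
F_nw = 0.6 × 70 × 1.455 = 61.13 ksi.
φR_n = 0.75 × 61.13 × 8.13 = 372.8 kips.

φR_n ≈ 373 kips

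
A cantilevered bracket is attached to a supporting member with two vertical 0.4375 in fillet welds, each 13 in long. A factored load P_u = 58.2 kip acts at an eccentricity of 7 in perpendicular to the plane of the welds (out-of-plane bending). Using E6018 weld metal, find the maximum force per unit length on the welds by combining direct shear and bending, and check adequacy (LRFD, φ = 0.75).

E60XX → F_EXX = 60 ksi.
L_w = 2 × 13 = 26 in; section modulus (unit throat) S = 2 × L²/6 = 56.33 in².
Direct shear f_v = P/L_w = 58.2/26 = 2.238 kip/in.
Moment M = P × e = 58.2 × 7 = 407.4 kip·in; bending f_b = M/S = 7.232 kip/in.
f_max = √(f_v² + f_b²) = √(2.238² + 7.232²) = 7.57 kip/in.
φr_n = 0.75 × 0.6 × 60 × (0.707 × 0.4375) = 8.351 kip/in → adequate.

f_max ≈ 7.57 kip/in; adequate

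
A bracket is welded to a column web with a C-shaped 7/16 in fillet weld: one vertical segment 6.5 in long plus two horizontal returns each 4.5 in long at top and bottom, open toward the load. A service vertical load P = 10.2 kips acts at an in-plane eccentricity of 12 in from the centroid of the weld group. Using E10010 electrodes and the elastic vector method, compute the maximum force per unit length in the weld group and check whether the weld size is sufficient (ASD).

E100XX → F_EXX = 100 ksi.
Total weld length L_w = 15.5 in. Treat welds as unit-width lines.
Centroid: x̄ = 2×4.5×2.25 / 15.5 = 1.306 in from the vertical weld.
Polar moment about centroid: J = I_x + I_y = [6.5³/12 + 2×4.5×3.25²] + [6.5×1.306² + 2(4.5³/12 + 4.5×0.9435²)] = 152.2 in³.
Direct shear f_v = P/L_w = 10.2 / 15.5 = 0.6581 kip/in (vertical).
Torsion M = P·e = 10.2 × 12 = 122.4 kip·in.
Critical point at (x, y) = (3.194, 3.25) from centroid. f_tx = M·y/J = 2.613 kip/in; f_ty = M·x/J = 2.568 kip/in.
Resultant f_max = √[f_tx² + (f_v + f_ty)²] = √[2.613² + (0.6581 + 2.568)²] = 4.151 kip/in.
Capacity per unit length: r_n/Ω = (1/2.0) × 0.6 × 100 × (0.707 × 0.4375) = 9.279 kip/in.
4.151 ≤ 9.279 → adequate.

f_max ≈ 4.15 kip/in; adequate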